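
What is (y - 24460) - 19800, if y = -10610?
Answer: -54870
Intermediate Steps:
(y - 24460) - 19800 = (-10610 - 24460) - 19800 = -35070 - 19800 = -54870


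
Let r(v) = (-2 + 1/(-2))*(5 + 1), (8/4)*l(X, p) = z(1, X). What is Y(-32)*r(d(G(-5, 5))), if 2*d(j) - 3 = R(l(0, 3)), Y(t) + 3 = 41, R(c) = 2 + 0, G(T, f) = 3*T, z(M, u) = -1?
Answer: -570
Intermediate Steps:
l(X, p) = -1/2 (l(X, p) = (1/2)*(-1) = -1/2)
R(c) = 2
Y(t) = 38 (Y(t) = -3 + 41 = 38)
d(j) = 5/2 (d(j) = 3/2 + (1/2)*2 = 3/2 + 1 = 5/2)
r(v) = -15 (r(v) = (-2 - 1/2)*6 = -5/2*6 = -15)
Y(-32)*r(d(G(-5, 5))) = 38*(-15) = -570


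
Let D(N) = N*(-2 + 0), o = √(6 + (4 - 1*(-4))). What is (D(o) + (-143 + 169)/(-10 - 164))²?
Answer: 424033/7569 + 52*√14/87 ≈ 58.259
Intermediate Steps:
o = √14 (o = √(6 + (4 + 4)) = √(6 + 8) = √14 ≈ 3.7417)
D(N) = -2*N (D(N) = N*(-2) = -2*N)
(D(o) + (-143 + 169)/(-10 - 164))² = (-2*√14 + (-143 + 169)/(-10 - 164))² = (-2*√14 + 26/(-174))² = (-2*√14 + 26*(-1/174))² = (-2*√14 - 13/87)² = (-13/87 - 2*√14)²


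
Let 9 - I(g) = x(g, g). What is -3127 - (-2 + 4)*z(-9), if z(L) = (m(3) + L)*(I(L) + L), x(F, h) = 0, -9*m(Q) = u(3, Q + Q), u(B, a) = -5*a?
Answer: -3127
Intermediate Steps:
m(Q) = 10*Q/9 (m(Q) = -(-5)*(Q + Q)/9 = -(-5)*2*Q/9 = -(-10)*Q/9 = 10*Q/9)
I(g) = 9 (I(g) = 9 - 1*0 = 9 + 0 = 9)
z(L) = (9 + L)*(10/3 + L) (z(L) = ((10/9)*3 + L)*(9 + L) = (10/3 + L)*(9 + L) = (9 + L)*(10/3 + L))
-3127 - (-2 + 4)*z(-9) = -3127 - (-2 + 4)*(30 + (-9)² + (37/3)*(-9)) = -3127 - 2*(30 + 81 - 111) = -3127 - 2*0 = -3127 - 1*0 = -3127 + 0 = -3127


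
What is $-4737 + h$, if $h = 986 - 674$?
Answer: $-4425$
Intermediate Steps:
$h = 312$ ($h = 986 - 674 = 312$)
$-4737 + h = -4737 + 312 = -4425$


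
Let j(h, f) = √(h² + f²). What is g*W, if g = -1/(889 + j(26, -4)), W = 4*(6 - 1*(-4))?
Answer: -35560/789629 + 80*√173/789629 ≈ -0.043701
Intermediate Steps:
j(h, f) = √(f² + h²)
W = 40 (W = 4*(6 + 4) = 4*10 = 40)
g = -1/(889 + 2*√173) (g = -1/(889 + √((-4)² + 26²)) = -1/(889 + √(16 + 676)) = -1/(889 + √692) = -1/(889 + 2*√173) ≈ -0.0010925)
g*W = (-889/789629 + 2*√173/789629)*40 = -35560/789629 + 80*√173/789629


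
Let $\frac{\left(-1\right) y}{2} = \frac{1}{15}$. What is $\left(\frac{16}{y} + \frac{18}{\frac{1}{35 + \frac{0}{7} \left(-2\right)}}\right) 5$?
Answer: $2550$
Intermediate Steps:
$y = - \frac{2}{15} \approx -0.13333$
$\left(\frac{16}{y} + \frac{18}{\frac{1}{35 + \frac{0}{7} \left(-2\right)}}\right) 5 = \left(\frac{16}{- \frac{2}{15}} + \frac{18}{\frac{1}{35 + \frac{0}{7} \left(-2\right)}}\right) 5 = \left(16 \left(- \frac{15}{2}\right) + \frac{18}{\frac{1}{35 + 0 \cdot \frac{1}{7} \left(-2\right)}}\right) 5 = \left(-120 + \frac{18}{\frac{1}{35 + 0 \left(-2\right)}}\right) 5 = \left(-120 + \frac{18}{\frac{1}{35 + 0}}\right) 5 = \left(-120 + \frac{18}{\frac{1}{35}}\right) 5 = \left(-120 + 18 \frac{1}{\frac{1}{35}}\right) 5 = \left(-120 + 18 \cdot 35\right) 5 = \left(-120 + 630\right) 5 = 510 \cdot 5 = 2550$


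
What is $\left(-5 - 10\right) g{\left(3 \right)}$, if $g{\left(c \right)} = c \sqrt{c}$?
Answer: $- 45 \sqrt{3} \approx -77.942$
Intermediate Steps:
$g{\left(c \right)} = c^{\frac{3}{2}}$
$\left(-5 - 10\right) g{\left(3 \right)} = \left(-5 - 10\right) 3^{\frac{3}{2}} = - 15 \cdot 3 \sqrt{3} = - 45 \sqrt{3}$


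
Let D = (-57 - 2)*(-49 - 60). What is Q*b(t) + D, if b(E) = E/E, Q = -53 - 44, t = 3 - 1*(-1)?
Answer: 6334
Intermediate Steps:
t = 4 (t = 3 + 1 = 4)
Q = -97
b(E) = 1
D = 6431 (D = -59*(-109) = 6431)
Q*b(t) + D = -97*1 + 6431 = -97 + 6431 = 6334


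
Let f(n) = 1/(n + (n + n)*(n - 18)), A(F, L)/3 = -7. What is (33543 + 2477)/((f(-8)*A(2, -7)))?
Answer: -4898720/7 ≈ -6.9982e+5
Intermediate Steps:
A(F, L) = -21 (A(F, L) = 3*(-7) = -21)
f(n) = 1/(n + 2*n*(-18 + n)) (f(n) = 1/(n + (2*n)*(-18 + n)) = 1/(n + 2*n*(-18 + n)))
(33543 + 2477)/((f(-8)*A(2, -7))) = (33543 + 2477)/(((1/((-8)*(-35 + 2*(-8))))*(-21))) = 36020/((-1/(8*(-35 - 16))*(-21))) = 36020/((-1/8/(-51)*(-21))) = 36020/((-1/8*(-1/51)*(-21))) = 36020/(((1/408)*(-21))) = 36020/(-7/136) = 36020*(-136/7) = -4898720/7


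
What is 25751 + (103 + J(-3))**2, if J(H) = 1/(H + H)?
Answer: 1307725/36 ≈ 36326.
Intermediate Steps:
J(H) = 1/(2*H)
25751 + (103 + J(-3))**2 = 25751 + (103 + (1/2)/(-3))**2 = 25751 + (103 + (1/2)*(-1/3))**2 = 25751 + (103 - 1/6)**2 = 25751 + (617/6)**2 = 25751 + 380689/36 = 1307725/36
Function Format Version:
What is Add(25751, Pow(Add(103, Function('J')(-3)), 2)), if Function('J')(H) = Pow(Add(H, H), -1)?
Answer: Rational(1307725, 36) ≈ 36326.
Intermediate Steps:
Function('J')(H) = Mul(Rational(1, 2), Pow(H, -1)) (Function('J')(H) = Pow(Mul(2, H), -1) = Mul(Rational(1, 2), Pow(H, -1)))
Add(25751, Pow(Add(103, Function('J')(-3)), 2)) = Add(25751, Pow(Add(103, Mul(Rational(1, 2), Pow(-3, -1))), 2)) = Add(25751, Pow(Add(103, Mul(Rational(1, 2), Rational(-1, 3))), 2)) = Add(25751, Pow(Add(103, Rational(-1, 6)), 2)) = Add(25751, Pow(Rational(617, 6), 2)) = Add(25751, Rational(380689, 36)) = Rational(1307725, 36)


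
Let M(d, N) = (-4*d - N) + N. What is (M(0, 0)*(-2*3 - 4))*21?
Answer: 0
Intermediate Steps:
M(d, N) = -4*d (M(d, N) = (-N - 4*d) + N = -4*d)
(M(0, 0)*(-2*3 - 4))*21 = ((-4*0)*(-2*3 - 4))*21 = (0*(-6 - 4))*21 = (0*(-10))*21 = 0*21 = 0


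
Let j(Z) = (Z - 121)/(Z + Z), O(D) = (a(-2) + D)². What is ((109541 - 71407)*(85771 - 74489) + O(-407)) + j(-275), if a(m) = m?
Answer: 10759876743/25 ≈ 4.3039e+8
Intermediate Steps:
O(D) = (-2 + D)²
j(Z) = (-121 + Z)/(2*Z) (j(Z) = (-121 + Z)/((2*Z)) = (-121 + Z)*(1/(2*Z)) = (-121 + Z)/(2*Z))
((109541 - 71407)*(85771 - 74489) + O(-407)) + j(-275) = ((109541 - 71407)*(85771 - 74489) + (-2 - 407)²) + (½)*(-121 - 275)/(-275) = (38134*11282 + (-409)²) + (½)*(-1/275)*(-396) = (430227788 + 167281) + 18/25 = 430395069 + 18/25 = 10759876743/25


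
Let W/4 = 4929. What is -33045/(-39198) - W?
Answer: -257598241/13066 ≈ -19715.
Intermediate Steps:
W = 19716 (W = 4*4929 = 19716)
-33045/(-39198) - W = -33045/(-39198) - 1*19716 = -33045*(-1/39198) - 19716 = 11015/13066 - 19716 = -257598241/13066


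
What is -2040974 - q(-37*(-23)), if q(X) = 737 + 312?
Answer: -2042023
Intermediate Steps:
q(X) = 1049
-2040974 - q(-37*(-23)) = -2040974 - 1*1049 = -2040974 - 1049 = -2042023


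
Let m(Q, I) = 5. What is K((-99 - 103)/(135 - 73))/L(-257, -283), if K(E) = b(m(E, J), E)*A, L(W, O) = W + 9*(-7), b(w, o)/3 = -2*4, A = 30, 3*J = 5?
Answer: 9/4 ≈ 2.2500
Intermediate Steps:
J = 5/3 (J = (1/3)*5 = 5/3 ≈ 1.6667)
b(w, o) = -24 (b(w, o) = 3*(-2*4) = 3*(-8) = -24)
L(W, O) = -63 + W (L(W, O) = W - 63 = -63 + W)
K(E) = -720 (K(E) = -24*30 = -720)
K((-99 - 103)/(135 - 73))/L(-257, -283) = -720/(-63 - 257) = -720/(-320) = -720*(-1/320) = 9/4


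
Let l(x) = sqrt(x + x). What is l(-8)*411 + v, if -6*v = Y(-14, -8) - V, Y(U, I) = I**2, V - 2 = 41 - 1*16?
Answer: -37/6 + 1644*I ≈ -6.1667 + 1644.0*I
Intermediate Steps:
V = 27 (V = 2 + (41 - 1*16) = 2 + (41 - 16) = 2 + 25 = 27)
v = -37/6 (v = -((-8)**2 - 1*27)/6 = -(64 - 27)/6 = -1/6*37 = -37/6 ≈ -6.1667)
l(x) = sqrt(2)*sqrt(x) (l(x) = sqrt(2*x) = sqrt(2)*sqrt(x))
l(-8)*411 + v = (sqrt(2)*sqrt(-8))*411 - 37/6 = (sqrt(2)*(2*I*sqrt(2)))*411 - 37/6 = (4*I)*411 - 37/6 = 1644*I - 37/6 = -37/6 + 1644*I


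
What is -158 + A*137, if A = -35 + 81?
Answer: 6144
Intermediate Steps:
A = 46
-158 + A*137 = -158 + 46*137 = -158 + 6302 = 6144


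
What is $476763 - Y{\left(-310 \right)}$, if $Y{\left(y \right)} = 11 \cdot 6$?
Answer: $476697$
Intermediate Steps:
$Y{\left(y \right)} = 66$
$476763 - Y{\left(-310 \right)} = 476763 - 66 = 476697$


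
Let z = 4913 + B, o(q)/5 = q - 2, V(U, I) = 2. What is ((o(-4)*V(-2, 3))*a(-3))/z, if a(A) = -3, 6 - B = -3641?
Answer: 9/428 ≈ 0.021028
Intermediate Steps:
B = 3647 (B = 6 - 1*(-3641) = 6 + 3641 = 3647)
o(q) = -10 + 5*q (o(q) = 5*(q - 2) = 5*(-2 + q) = -10 + 5*q)
z = 8560 (z = 4913 + 3647 = 8560)
((o(-4)*V(-2, 3))*a(-3))/z = (((-10 + 5*(-4))*2)*(-3))/8560 = (((-10 - 20)*2)*(-3))*(1/8560) = (-30*2*(-3))*(1/8560) = -60*(-3)*(1/8560) = 180*(1/8560) = 9/428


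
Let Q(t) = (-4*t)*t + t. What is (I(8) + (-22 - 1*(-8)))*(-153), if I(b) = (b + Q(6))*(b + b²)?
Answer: 1434222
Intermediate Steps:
Q(t) = t - 4*t² (Q(t) = -4*t² + t = t - 4*t²)
I(b) = (-138 + b)*(b + b²) (I(b) = (b + 6*(1 - 4*6))*(b + b²) = (b + 6*(1 - 24))*(b + b²) = (b + 6*(-23))*(b + b²) = (b - 138)*(b + b²) = (-138 + b)*(b + b²))
(I(8) + (-22 - 1*(-8)))*(-153) = (8*(-138 + 8² - 137*8) + (-22 - 1*(-8)))*(-153) = (8*(-138 + 64 - 1096) + (-22 + 8))*(-153) = (8*(-1170) - 14)*(-153) = (-9360 - 14)*(-153) = -9374*(-153) = 1434222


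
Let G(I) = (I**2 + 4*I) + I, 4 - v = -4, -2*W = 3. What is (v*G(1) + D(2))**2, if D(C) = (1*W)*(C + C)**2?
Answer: 576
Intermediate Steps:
W = -3/2 (W = -1/2*3 = -3/2 ≈ -1.5000)
v = 8 (v = 4 - 1*(-4) = 4 + 4 = 8)
G(I) = I**2 + 5*I
D(C) = -6*C**2 (D(C) = (1*(-3/2))*(C + C)**2 = -3*4*C**2/2 = -6*C**2)
(v*G(1) + D(2))**2 = (8*(1*(5 + 1)) - 6*2**2)**2 = (8*(1*6) - 6*4)**2 = (8*6 - 24)**2 = (48 - 24)**2 = 24**2 = 576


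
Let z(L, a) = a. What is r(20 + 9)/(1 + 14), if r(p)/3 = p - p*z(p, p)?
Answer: -812/5 ≈ -162.40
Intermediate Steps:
r(p) = -3*p**2 + 3*p (r(p) = 3*(p - p*p) = 3*(p - p**2) = -3*p**2 + 3*p)
r(20 + 9)/(1 + 14) = (3*(20 + 9)*(1 - (20 + 9)))/(1 + 14) = (3*29*(1 - 1*29))/15 = (3*29*(1 - 29))/15 = (3*29*(-28))/15 = (1/15)*(-2436) = -812/5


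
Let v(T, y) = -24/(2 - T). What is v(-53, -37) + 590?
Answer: 32426/55 ≈ 589.56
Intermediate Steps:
v(-53, -37) + 590 = 24/(-2 - 53) + 590 = 24/(-55) + 590 = 24*(-1/55) + 590 = -24/55 + 590 = 32426/55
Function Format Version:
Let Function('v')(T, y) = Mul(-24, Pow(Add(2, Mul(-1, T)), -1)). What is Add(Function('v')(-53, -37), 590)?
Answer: Rational(32426, 55) ≈ 589.56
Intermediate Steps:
Add(Function('v')(-53, -37), 590) = Add(Mul(24, Pow(Add(-2, -53), -1)), 590) = Add(Mul(24, Pow(-55, -1)), 590) = Add(Mul(24, Rational(-1, 55)), 590) = Add(Rational(-24, 55), 590) = Rational(32426, 55)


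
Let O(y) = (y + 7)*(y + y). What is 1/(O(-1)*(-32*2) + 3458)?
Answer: 1/4226 ≈ 0.00023663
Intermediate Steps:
O(y) = 2*y*(7 + y) (O(y) = (7 + y)*(2*y) = 2*y*(7 + y))
1/(O(-1)*(-32*2) + 3458) = 1/((2*(-1)*(7 - 1))*(-32*2) + 3458) = 1/((2*(-1)*6)*(-64) + 3458) = 1/(-12*(-64) + 3458) = 1/(768 + 3458) = 1/4226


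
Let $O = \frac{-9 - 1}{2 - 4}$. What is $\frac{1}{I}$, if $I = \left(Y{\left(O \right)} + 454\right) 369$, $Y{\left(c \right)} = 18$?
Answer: $\frac{1}{174168} \approx 5.7416 \cdot 10^{-6}$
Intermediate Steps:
$O = 5$ ($O = - \frac{10}{-2} = \left(-10\right) \left(- \frac{1}{2}\right) = 5$)
$I = 174168$ ($I = \left(18 + 454\right) 369 = 472 \cdot 369 = 174168$)
$\frac{1}{I} = \frac{1}{174168}$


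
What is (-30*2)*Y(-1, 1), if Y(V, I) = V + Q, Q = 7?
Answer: -360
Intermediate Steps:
Y(V, I) = 7 + V (Y(V, I) = V + 7 = 7 + V)
(-30*2)*Y(-1, 1) = (-30*2)*(7 - 1) = -60*6 = -360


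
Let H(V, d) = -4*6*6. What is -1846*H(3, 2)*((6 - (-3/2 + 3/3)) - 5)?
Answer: 398736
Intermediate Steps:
H(V, d) = -144 (H(V, d) = -24*6 = -144)
-1846*H(3, 2)*((6 - (-3/2 + 3/3)) - 5) = -(-265824)*((6 - (-3/2 + 3/3)) - 5) = -(-265824)*((6 - (-3*1/2 + 3*(1/3))) - 5) = -(-265824)*((6 - (-3/2 + 1)) - 5) = -(-265824)*((6 - 1*(-1/2)) - 5) = -(-265824)*((6 + 1/2) - 5) = -(-265824)*(13/2 - 5) = -(-265824)*3/2 = -1846*(-216) = 398736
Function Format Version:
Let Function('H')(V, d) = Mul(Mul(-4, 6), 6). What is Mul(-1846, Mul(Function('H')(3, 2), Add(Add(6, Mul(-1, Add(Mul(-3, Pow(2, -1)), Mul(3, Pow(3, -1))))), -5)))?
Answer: 398736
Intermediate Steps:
Function('H')(V, d) = -144 (Function('H')(V, d) = Mul(-24, 6) = -144)
Mul(-1846, Mul(Function('H')(3, 2), Add(Add(6, Mul(-1, Add(Mul(-3, Pow(2, -1)), Mul(3, Pow(3, -1))))), -5))) = Mul(-1846, Mul(-144, Add(Add(6, Mul(-1, Add(Mul(-3, Pow(2, -1)), Mul(3, Pow(3, -1))))), -5))) = Mul(-1846, Mul(-144, Add(Add(6, Mul(-1, Add(Mul(-3, Rational(1, 2)), Mul(3, Rational(1, 3))))), -5))) = Mul(-1846, Mul(-144, Add(Add(6, Mul(-1, Add(Rational(-3, 2), 1))), -5))) = Mul(-1846, Mul(-144, Add(Add(6, Mul(-1, Rational(-1, 2))), -5))) = Mul(-1846, Mul(-144, Add(Add(6, Rational(1, 2)), -5))) = Mul(-1846, Mul(-144, Add(Rational(13, 2), -5))) = Mul(-1846, Mul(-144, Rational(3, 2))) = Mul(-1846, -216) = 398736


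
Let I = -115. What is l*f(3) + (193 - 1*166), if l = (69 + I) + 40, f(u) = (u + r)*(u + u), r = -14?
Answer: 423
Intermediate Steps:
f(u) = 2*u*(-14 + u) (f(u) = (u - 14)*(u + u) = (-14 + u)*(2*u) = 2*u*(-14 + u))
l = -6 (l = (69 - 115) + 40 = -46 + 40 = -6)
l*f(3) + (193 - 1*166) = -12*3*(-14 + 3) + (193 - 1*166) = -12*3*(-11) + (193 - 166) = -6*(-66) + 27 = 396 + 27 = 423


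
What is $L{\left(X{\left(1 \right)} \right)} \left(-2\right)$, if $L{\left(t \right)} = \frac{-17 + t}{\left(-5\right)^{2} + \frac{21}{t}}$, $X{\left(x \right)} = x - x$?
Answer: $0$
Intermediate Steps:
$X{\left(x \right)} = 0$
$L{\left(t \right)} = \frac{-17 + t}{25 + \frac{21}{t}}$
$L{\left(X{\left(1 \right)} \right)} \left(-2\right) = \frac{0 \left(-17 + 0\right)}{21 + 25 \cdot 0} \left(-2\right) = 0 \frac{1}{21 + 0} \left(-17\right) \left(-2\right) = 0 \cdot \frac{1}{21} \left(-17\right) \left(-2\right) = 0 \left(-2\right) = 0$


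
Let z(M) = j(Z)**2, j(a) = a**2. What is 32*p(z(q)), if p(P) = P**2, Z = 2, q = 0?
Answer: 8192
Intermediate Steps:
z(M) = 16 (z(M) = (2**2)**2 = 4**2 = 16)
32*p(z(q)) = 32*16**2 = 32*256 = 8192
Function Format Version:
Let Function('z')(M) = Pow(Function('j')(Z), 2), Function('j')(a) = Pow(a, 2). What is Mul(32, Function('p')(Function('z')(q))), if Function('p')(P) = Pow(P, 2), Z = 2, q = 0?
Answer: 8192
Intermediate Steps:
Function('z')(M) = 16 (Function('z')(M) = Pow(Pow(2, 2), 2) = Pow(4, 2) = 16)
Mul(32, Function('p')(Function('z')(q))) = Mul(32, Pow(16, 2)) = Mul(32, 256) = 8192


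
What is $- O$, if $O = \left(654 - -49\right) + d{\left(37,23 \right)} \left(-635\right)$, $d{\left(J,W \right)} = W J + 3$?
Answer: $541587$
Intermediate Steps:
$d{\left(J,W \right)} = 3 + J W$ ($d{\left(J,W \right)} = J W + 3 = 3 + J W$)
$O = -541587$ ($O = \left(654 - -49\right) + \left(3 + 37 \cdot 23\right) \left(-635\right) = \left(654 + 49\right) + \left(3 + 851\right) \left(-635\right) = 703 + 854 \left(-635\right) = 703 - 542290 = -541587$)
$- O = \left(-1\right) \left(-541587\right) = 541587$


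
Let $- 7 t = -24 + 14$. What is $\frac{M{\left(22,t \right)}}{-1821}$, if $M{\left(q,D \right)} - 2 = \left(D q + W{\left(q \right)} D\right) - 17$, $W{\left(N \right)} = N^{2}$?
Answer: $- \frac{4955}{12747} \approx -0.38872$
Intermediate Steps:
$t = \frac{10}{7}$ ($t = - \frac{-24 + 14}{7} = \left(- \frac{1}{7}\right) \left(-10\right) = \frac{10}{7} \approx 1.4286$)
$M{\left(q,D \right)} = -15 + D q + D q^{2}$ ($M{\left(q,D \right)} = 2 - \left(17 - D q - q^{2} D\right) = 2 - \left(17 - D q - D q^{2}\right) = 2 + \left(-17 + D q + D q^{2}\right) = -15 + D q + D q^{2}$)
$\frac{M{\left(22,t \right)}}{-1821} = \frac{-15 + \frac{10}{7} \cdot 22 + \frac{10 \cdot 22^{2}}{7}}{-1821} = \left(-15 + \frac{220}{7} + \frac{10}{7} \cdot 484\right) \left(- \frac{1}{1821}\right) = \left(-15 + \frac{220}{7} + \frac{4840}{7}\right) \left(- \frac{1}{1821}\right) = \frac{4955}{7} \left(- \frac{1}{1821}\right) = - \frac{4955}{12747}$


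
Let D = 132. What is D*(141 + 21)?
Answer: 21384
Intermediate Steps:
D*(141 + 21) = 132*(141 + 21) = 132*162 = 21384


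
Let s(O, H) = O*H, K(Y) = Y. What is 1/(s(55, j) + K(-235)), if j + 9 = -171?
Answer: -1/10135 ≈ -9.8668e-5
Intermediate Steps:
j = -180 (j = -9 - 171 = -180)
s(O, H) = H*O
1/(s(55, j) + K(-235)) = 1/(-180*55 - 235) = 1/(-9900 - 235) = 1/(-10135) = -1/10135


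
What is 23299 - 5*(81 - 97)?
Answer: 23379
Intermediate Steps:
23299 - 5*(81 - 97) = 23299 - 5*(-16) = 23299 + 80 = 23379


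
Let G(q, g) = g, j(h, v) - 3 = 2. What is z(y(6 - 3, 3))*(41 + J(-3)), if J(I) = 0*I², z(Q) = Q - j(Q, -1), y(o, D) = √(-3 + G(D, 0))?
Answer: -205 + 41*I*√3 ≈ -205.0 + 71.014*I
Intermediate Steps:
j(h, v) = 5 (j(h, v) = 3 + 2 = 5)
y(o, D) = I*√3 (y(o, D) = √(-3 + 0) = √(-3) = I*√3)
z(Q) = -5 + Q (z(Q) = Q - 1*5 = Q - 5 = -5 + Q)
J(I) = 0
z(y(6 - 3, 3))*(41 + J(-3)) = (-5 + I*√3)*(41 + 0) = (-5 + I*√3)*41 = -205 + 41*I*√3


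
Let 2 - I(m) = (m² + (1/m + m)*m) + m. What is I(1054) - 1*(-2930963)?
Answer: 708078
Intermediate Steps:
I(m) = 2 - m - m² - m*(m + 1/m) (I(m) = 2 - ((m² + (1/m + m)*m) + m) = 2 - ((m² + (m + 1/m)*m) + m) = 2 - ((m² + m*(m + 1/m)) + m) = 2 - (m + m² + m*(m + 1/m)) = 2 + (-m - m² - m*(m + 1/m)) = 2 - m - m² - m*(m + 1/m))
I(1054) - 1*(-2930963) = (1 - 1*1054 - 2*1054²) - 1*(-2930963) = (1 - 1054 - 2*1110916) + 2930963 = (1 - 1054 - 2221832) + 2930963 = -2222885 + 2930963 = 708078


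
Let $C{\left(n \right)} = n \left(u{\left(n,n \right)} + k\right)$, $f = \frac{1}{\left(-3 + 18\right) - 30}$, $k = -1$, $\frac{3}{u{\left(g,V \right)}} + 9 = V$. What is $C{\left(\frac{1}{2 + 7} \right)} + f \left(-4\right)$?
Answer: $\frac{17}{144} \approx 0.11806$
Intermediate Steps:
$u{\left(g,V \right)} = \frac{3}{-9 + V}$
$f = - \frac{1}{15}$ ($f = \frac{1}{15 - 30} = \frac{1}{-15} = - \frac{1}{15} \approx -0.066667$)
$C{\left(n \right)} = n \left(-1 + \frac{3}{-9 + n}\right)$ ($C{\left(n \right)} = n \left(\frac{3}{-9 + n} - 1\right) = n \left(-1 + \frac{3}{-9 + n}\right)$)
$C{\left(\frac{1}{2 + 7} \right)} + f \left(-4\right) = \frac{12 - \frac{1}{2 + 7}}{\left(2 + 7\right) \left(-9 + \frac{1}{2 + 7}\right)} - - \frac{4}{15} = \frac{12 - \frac{1}{9}}{9 \left(-9 + \frac{1}{9}\right)} + \frac{4}{15} = \frac{12 - \frac{1}{9}}{9 \left(- \frac{80}{9}\right)} + \frac{4}{15} = \frac{1}{9} \left(- \frac{9}{80}\right) \frac{107}{9} + \frac{4}{15} = - \frac{107}{720} + \frac{4}{15} = \frac{17}{144}$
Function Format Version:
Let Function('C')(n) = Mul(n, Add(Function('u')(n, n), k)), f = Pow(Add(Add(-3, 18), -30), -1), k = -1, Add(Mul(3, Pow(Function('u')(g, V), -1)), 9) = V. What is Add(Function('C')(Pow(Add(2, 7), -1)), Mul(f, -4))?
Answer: Rational(17, 144) ≈ 0.11806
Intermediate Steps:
Function('u')(g, V) = Mul(3, Pow(Add(-9, V), -1))
f = Rational(-1, 15) (f = Pow(Add(15, -30), -1) = Pow(-15, -1) = Rational(-1, 15) ≈ -0.066667)
Function('C')(n) = Mul(n, Add(-1, Mul(3, Pow(Add(-9, n), -1)))) (Function('C')(n) = Mul(n, Add(Mul(3, Pow(Add(-9, n), -1)), -1)) = Mul(n, Add(-1, Mul(3, Pow(Add(-9, n), -1)))))
Add(Function('C')(Pow(Add(2, 7), -1)), Mul(f, -4)) = Add(Mul(Pow(Add(2, 7), -1), Pow(Add(-9, Pow(Add(2, 7), -1)), -1), Add(12, Mul(-1, Pow(Add(2, 7), -1)))), Mul(Rational(-1, 15), -4)) = Add(Mul(Pow(9, -1), Pow(Add(-9, Pow(9, -1)), -1), Add(12, Mul(-1, Pow(9, -1)))), Rational(4, 15)) = Add(Mul(Rational(1, 9), Pow(Add(-9, Rational(1, 9)), -1), Add(12, Mul(-1, Rational(1, 9)))), Rational(4, 15)) = Add(Mul(Rational(1, 9), Pow(Rational(-80, 9), -1), Add(12, Rational(-1, 9))), Rational(4, 15)) = Add(Mul(Rational(1, 9), Rational(-9, 80), Rational(107, 9)), Rational(4, 15)) = Add(Rational(-107, 720), Rational(4, 15)) = Rational(17, 144)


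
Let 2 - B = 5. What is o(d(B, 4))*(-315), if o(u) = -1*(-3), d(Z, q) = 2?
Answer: -945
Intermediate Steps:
B = -3 (B = 2 - 1*5 = 2 - 5 = -3)
o(u) = 3
o(d(B, 4))*(-315) = 3*(-315) = -945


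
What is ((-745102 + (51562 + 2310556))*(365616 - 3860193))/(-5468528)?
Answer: 706348365279/683566 ≈ 1.0333e+6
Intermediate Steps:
((-745102 + (51562 + 2310556))*(365616 - 3860193))/(-5468528) = ((-745102 + 2362118)*(-3494577))*(-1/5468528) = (1617016*(-3494577))*(-1/5468528) = -5650786922232*(-1/5468528) = 706348365279/683566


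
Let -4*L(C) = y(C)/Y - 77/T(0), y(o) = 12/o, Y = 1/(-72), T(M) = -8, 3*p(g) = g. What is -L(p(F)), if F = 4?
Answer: -5107/32 ≈ -159.59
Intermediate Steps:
p(g) = g/3
Y = -1/72 ≈ -0.013889
L(C) = -77/32 + 216/C (L(C) = -((12/C)/(-1/72) - 77/(-8))/4 = -((12/C)*(-72) - 77*(-⅛))/4 = -(-864/C + 77/8)/4 = -(77/8 - 864/C)/4 = -77/32 + 216/C)
-L(p(F)) = -(-77/32 + 216/(((⅓)*4))) = -(-77/32 + 216/(4/3)) = -(-77/32 + 216*(¾)) = -(-77/32 + 162) = -1*5107/32 = -5107/32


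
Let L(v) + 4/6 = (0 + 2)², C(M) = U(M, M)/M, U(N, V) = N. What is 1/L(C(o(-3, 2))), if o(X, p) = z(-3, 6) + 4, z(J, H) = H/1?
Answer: 3/10 ≈ 0.30000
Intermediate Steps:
z(J, H) = H (z(J, H) = H*1 = H)
o(X, p) = 10 (o(X, p) = 6 + 4 = 10)
C(M) = 1 (C(M) = M/M = 1)
L(v) = 10/3 (L(v) = -⅔ + (0 + 2)² = -⅔ + 2² = -⅔ + 4 = 10/3)
1/L(C(o(-3, 2))) = 1/(10/3) = 3/10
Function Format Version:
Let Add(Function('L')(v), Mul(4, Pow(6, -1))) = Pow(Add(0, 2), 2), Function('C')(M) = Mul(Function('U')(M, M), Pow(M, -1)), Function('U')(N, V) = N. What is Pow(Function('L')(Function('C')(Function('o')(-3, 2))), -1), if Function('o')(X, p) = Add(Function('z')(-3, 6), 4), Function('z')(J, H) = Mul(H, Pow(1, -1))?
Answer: Rational(3, 10) ≈ 0.30000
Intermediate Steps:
Function('z')(J, H) = H (Function('z')(J, H) = Mul(H, 1) = H)
Function('o')(X, p) = 10 (Function('o')(X, p) = Add(6, 4) = 10)
Function('C')(M) = 1 (Function('C')(M) = Mul(M, Pow(M, -1)) = 1)
Function('L')(v) = Rational(10, 3) (Function('L')(v) = Add(Rational(-2, 3), Pow(Add(0, 2), 2)) = Add(Rational(-2, 3), Pow(2, 2)) = Add(Rational(-2, 3), 4) = Rational(10, 3))
Pow(Function('L')(Function('C')(Function('o')(-3, 2))), -1) = Pow(Rational(10, 3), -1) = Rational(3, 10)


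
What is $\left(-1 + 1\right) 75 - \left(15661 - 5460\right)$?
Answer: $-10201$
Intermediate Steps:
$\left(-1 + 1\right) 75 - \left(15661 - 5460\right) = 0 \cdot 75 - 10201 = 0 - 10201 = -10201$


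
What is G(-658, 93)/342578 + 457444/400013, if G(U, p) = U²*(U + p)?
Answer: -48848166934974/68517826757 ≈ -712.93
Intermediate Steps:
G(-658, 93)/342578 + 457444/400013 = ((-658)²*(-658 + 93))/342578 + 457444/400013 = (432964*(-565))*(1/342578) + 457444*(1/400013) = -244624660*1/342578 + 457444/400013 = -122312330/171289 + 457444/400013 = -48848166934974/68517826757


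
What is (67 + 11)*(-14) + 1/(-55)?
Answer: -60061/55 ≈ -1092.0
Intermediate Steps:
(67 + 11)*(-14) + 1/(-55) = 78*(-14) - 1/55 = -1092 - 1/55 = -60061/55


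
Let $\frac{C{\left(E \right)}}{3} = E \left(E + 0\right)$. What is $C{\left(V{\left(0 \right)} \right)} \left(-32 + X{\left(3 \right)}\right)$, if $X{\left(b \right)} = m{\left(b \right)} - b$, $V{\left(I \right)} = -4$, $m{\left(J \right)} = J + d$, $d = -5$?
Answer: $-1776$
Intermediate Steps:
$m{\left(J \right)} = -5 + J$ ($m{\left(J \right)} = J - 5 = -5 + J$)
$C{\left(E \right)} = 3 E^{2}$ ($C{\left(E \right)} = 3 E \left(E + 0\right) = 3 E E = 3 E^{2}$)
$X{\left(b \right)} = -5$ ($X{\left(b \right)} = \left(-5 + b\right) - b = -5$)
$C{\left(V{\left(0 \right)} \right)} \left(-32 + X{\left(3 \right)}\right) = 3 \left(-4\right)^{2} \left(-32 - 5\right) = 3 \cdot 16 \left(-37\right) = 48 \left(-37\right) = -1776$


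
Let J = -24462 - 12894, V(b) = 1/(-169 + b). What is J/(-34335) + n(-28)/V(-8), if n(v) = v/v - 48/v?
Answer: -5486053/11445 ≈ -479.34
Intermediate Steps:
n(v) = 1 - 48/v
J = -37356
J/(-34335) + n(-28)/V(-8) = -37356/(-34335) + ((-48 - 28)/(-28))/(1/(-169 - 8)) = -37356*(-1/34335) + (-1/28*(-76))/(1/(-177)) = 12452/11445 + 19/(7*(-1/177)) = 12452/11445 + (19/7)*(-177) = 12452/11445 - 3363/7 = -5486053/11445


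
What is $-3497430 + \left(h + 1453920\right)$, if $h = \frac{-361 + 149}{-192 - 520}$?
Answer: $- \frac{363744727}{178} \approx -2.0435 \cdot 10^{6}$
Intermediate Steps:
$h = \frac{53}{178}$ ($h = - \frac{212}{-712} = \left(-212\right) \left(- \frac{1}{712}\right) = \frac{53}{178} \approx 0.29775$)
$-3497430 + \left(h + 1453920\right) = -3497430 + \left(\frac{53}{178} + 1453920\right) = -3497430 + \frac{258797813}{178} = - \frac{363744727}{178}$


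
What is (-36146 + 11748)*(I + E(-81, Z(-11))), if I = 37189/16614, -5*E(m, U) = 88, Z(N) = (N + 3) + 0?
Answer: 15566985313/41535 ≈ 3.7479e+5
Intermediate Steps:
Z(N) = 3 + N (Z(N) = (3 + N) + 0 = 3 + N)
E(m, U) = -88/5 (E(m, U) = -⅕*88 = -88/5)
I = 37189/16614 (I = 37189*(1/16614) = 37189/16614 ≈ 2.2384)
(-36146 + 11748)*(I + E(-81, Z(-11))) = (-36146 + 11748)*(37189/16614 - 88/5) = -24398*(-1276087/83070) = 15566985313/41535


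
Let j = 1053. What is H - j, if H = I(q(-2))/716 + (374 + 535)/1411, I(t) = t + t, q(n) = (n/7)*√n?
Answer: -1484874/1411 - I*√2/1253 ≈ -1052.4 - 0.0011287*I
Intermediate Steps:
q(n) = n^(3/2)/7 (q(n) = (n*(⅐))*√n = (n/7)*√n = n^(3/2)/7)
I(t) = 2*t
H = 909/1411 - I*√2/1253 (H = (2*((-2)^(3/2)/7))/716 + (374 + 535)/1411 = (2*((-2*I*√2)/7))*(1/716) + 909*(1/1411) = (2*(-2*I*√2/7))*(1/716) + 909/1411 = -4*I*√2/7*(1/716) + 909/1411 = -I*√2/1253 + 909/1411 = 909/1411 - I*√2/1253 ≈ 0.64422 - 0.0011287*I)
H - j = (909/1411 - I*√2/1253) - 1*1053 = (909/1411 - I*√2/1253) - 1053 = -1484874/1411 - I*√2/1253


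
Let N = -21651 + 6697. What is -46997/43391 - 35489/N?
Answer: 837110061/648869014 ≈ 1.2901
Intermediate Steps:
N = -14954
-46997/43391 - 35489/N = -46997/43391 - 35489/(-14954) = -46997*1/43391 - 35489*(-1/14954) = -46997/43391 + 35489/14954 = 837110061/648869014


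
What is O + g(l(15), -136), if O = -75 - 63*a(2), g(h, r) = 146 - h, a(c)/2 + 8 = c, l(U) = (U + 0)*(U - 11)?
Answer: 767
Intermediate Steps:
l(U) = U*(-11 + U)
a(c) = -16 + 2*c
O = 681 (O = -75 - 63*(-16 + 2*2) = -75 - 63*(-16 + 4) = -75 - 63*(-12) = -75 + 756 = 681)
O + g(l(15), -136) = 681 + (146 - 15*(-11 + 15)) = 681 + (146 - 15*4) = 681 + (146 - 1*60) = 681 + (146 - 60) = 681 + 86 = 767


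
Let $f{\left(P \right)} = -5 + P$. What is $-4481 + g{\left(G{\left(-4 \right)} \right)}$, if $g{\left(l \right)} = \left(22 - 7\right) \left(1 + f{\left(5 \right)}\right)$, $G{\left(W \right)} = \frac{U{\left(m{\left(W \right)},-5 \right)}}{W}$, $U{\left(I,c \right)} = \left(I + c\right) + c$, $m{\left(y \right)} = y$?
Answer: $-4466$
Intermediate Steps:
$U{\left(I,c \right)} = I + 2 c$
$G{\left(W \right)} = \frac{-10 + W}{W}$ ($G{\left(W \right)} = \frac{W + 2 \left(-5\right)}{W} = \frac{W - 10}{W} = \frac{-10 + W}{W}$)
$g{\left(l \right)} = 15$ ($g{\left(l \right)} = \left(22 - 7\right) \left(1 + \left(-5 + 5\right)\right) = 15 \left(1 + 0\right) = 15 \cdot 1 = 15$)
$-4481 + g{\left(G{\left(-4 \right)} \right)} = -4481 + 15 = -4466$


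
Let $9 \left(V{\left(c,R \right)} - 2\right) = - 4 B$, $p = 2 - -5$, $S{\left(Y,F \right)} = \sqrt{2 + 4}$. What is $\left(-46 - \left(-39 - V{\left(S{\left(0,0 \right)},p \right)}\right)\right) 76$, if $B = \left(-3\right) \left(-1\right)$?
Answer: $- \frac{1444}{3} \approx -481.33$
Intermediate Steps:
$B = 3$
$S{\left(Y,F \right)} = \sqrt{6}$
$p = 7$ ($p = 2 + 5 = 7$)
$V{\left(c,R \right)} = \frac{2}{3}$ ($V{\left(c,R \right)} = 2 + \frac{\left(-4\right) 3}{9} = 2 + \frac{1}{9} \left(-12\right) = 2 - \frac{4}{3} = \frac{2}{3}$)
$\left(-46 - \left(-39 - V{\left(S{\left(0,0 \right)},p \right)}\right)\right) 76 = \left(-46 + \left(\left(51 + \frac{2}{3}\right) - 12\right)\right) 76 = \left(-46 + \left(\frac{155}{3} - 12\right)\right) 76 = \left(-46 + \frac{119}{3}\right) 76 = \left(- \frac{19}{3}\right) 76 = - \frac{1444}{3}$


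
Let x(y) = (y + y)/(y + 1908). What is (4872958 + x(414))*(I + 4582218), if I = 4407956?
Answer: 5651327914143272/129 ≈ 4.3809e+13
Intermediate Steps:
x(y) = 2*y/(1908 + y) (x(y) = (2*y)/(1908 + y) = 2*y/(1908 + y))
(4872958 + x(414))*(I + 4582218) = (4872958 + 2*414/(1908 + 414))*(4407956 + 4582218) = (4872958 + 2*414/2322)*8990174 = (4872958 + 2*414*(1/2322))*8990174 = (4872958 + 46/129)*8990174 = (628611628/129)*8990174 = 5651327914143272/129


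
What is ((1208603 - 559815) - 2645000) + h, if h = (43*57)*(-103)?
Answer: -2248665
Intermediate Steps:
h = -252453 (h = 2451*(-103) = -252453)
((1208603 - 559815) - 2645000) + h = ((1208603 - 559815) - 2645000) - 252453 = (648788 - 2645000) - 252453 = -1996212 - 252453 = -2248665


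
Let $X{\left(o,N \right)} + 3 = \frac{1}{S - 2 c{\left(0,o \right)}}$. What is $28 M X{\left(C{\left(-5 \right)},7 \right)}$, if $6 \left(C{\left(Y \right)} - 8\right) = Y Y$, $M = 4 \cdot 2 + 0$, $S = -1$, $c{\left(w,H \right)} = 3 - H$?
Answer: $- \frac{8568}{13} \approx -659.08$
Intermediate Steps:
$M = 8$ ($M = 8 + 0 = 8$)
$C{\left(Y \right)} = 8 + \frac{Y^{2}}{6}$ ($C{\left(Y \right)} = 8 + \frac{Y Y}{6} = 8 + \frac{Y^{2}}{6}$)
$X{\left(o,N \right)} = -3 + \frac{1}{-7 + 2 o}$ ($X{\left(o,N \right)} = -3 + \frac{1}{-1 - 2 \left(3 - o\right)} = -3 + \frac{1}{-1 + \left(-6 + 2 o\right)} = -3 + \frac{1}{-7 + 2 o}$)
$28 M X{\left(C{\left(-5 \right)},7 \right)} = 28 \cdot 8 \frac{2 \left(-11 + 3 \left(8 + \frac{\left(-5\right)^{2}}{6}\right)\right)}{7 - 2 \left(8 + \frac{\left(-5\right)^{2}}{6}\right)} = 224 \frac{2 \left(-11 + 3 \left(8 + \frac{1}{6} \cdot 25\right)\right)}{7 - 2 \left(8 + \frac{1}{6} \cdot 25\right)} = 224 \frac{2 \left(-11 + 3 \left(8 + \frac{25}{6}\right)\right)}{7 - 2 \left(8 + \frac{25}{6}\right)} = 224 \frac{2 \left(-11 + 3 \cdot \frac{73}{6}\right)}{7 - \frac{73}{3}} = 224 \frac{2 \left(-11 + \frac{73}{2}\right)}{7 - \frac{73}{3}} = 224 \cdot 2 \frac{1}{- \frac{52}{3}} \cdot \frac{51}{2} = 224 \cdot 2 \left(- \frac{3}{52}\right) \frac{51}{2} = 224 \left(- \frac{153}{52}\right) = - \frac{8568}{13}$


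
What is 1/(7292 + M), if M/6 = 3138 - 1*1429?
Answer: 1/17546 ≈ 5.6993e-5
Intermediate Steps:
M = 10254 (M = 6*(3138 - 1*1429) = 6*(3138 - 1429) = 6*1709 = 10254)
1/(7292 + M) = 1/(7292 + 10254) = 1/17546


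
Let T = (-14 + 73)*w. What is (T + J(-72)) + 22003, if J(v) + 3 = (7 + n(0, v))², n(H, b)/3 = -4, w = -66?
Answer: 18131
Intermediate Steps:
n(H, b) = -12 (n(H, b) = 3*(-4) = -12)
T = -3894 (T = (-14 + 73)*(-66) = 59*(-66) = -3894)
J(v) = 22 (J(v) = -3 + (7 - 12)² = -3 + (-5)² = -3 + 25 = 22)
(T + J(-72)) + 22003 = (-3894 + 22) + 22003 = -3872 + 22003 = 18131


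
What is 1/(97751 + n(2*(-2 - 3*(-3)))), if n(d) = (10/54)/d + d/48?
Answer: 1512/147799973 ≈ 1.0230e-5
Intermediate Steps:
n(d) = d/48 + 5/(27*d) (n(d) = (10*(1/54))/d + d*(1/48) = 5/(27*d) + d/48 = d/48 + 5/(27*d))
1/(97751 + n(2*(-2 - 3*(-3)))) = 1/(97751 + ((2*(-2 - 3*(-3)))/48 + 5/(27*((2*(-2 - 3*(-3))))))) = 1/(97751 + ((2*(-2 + 9))/48 + 5/(27*((2*(-2 + 9)))))) = 1/(97751 + ((2*7)/48 + 5/(27*((2*7))))) = 1/(97751 + ((1/48)*14 + (5/27)/14)) = 1/(97751 + (7/24 + (5/27)*(1/14))) = 1/(97751 + (7/24 + 5/378)) = 1/(97751 + 461/1512) = 1/(147799973/1512) = 1512/147799973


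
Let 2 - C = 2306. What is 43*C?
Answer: -99072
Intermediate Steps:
C = -2304 (C = 2 - 1*2306 = 2 - 2306 = -2304)
43*C = 43*(-2304) = -99072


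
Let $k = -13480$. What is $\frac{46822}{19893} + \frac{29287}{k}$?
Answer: $\frac{48554269}{268157640} \approx 0.18107$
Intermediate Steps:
$\frac{46822}{19893} + \frac{29287}{k} = \frac{46822}{19893} + \frac{29287}{-13480} = 46822 \cdot \frac{1}{19893} + 29287 \left(- \frac{1}{13480}\right) = \frac{46822}{19893} - \frac{29287}{13480} = \frac{48554269}{268157640}$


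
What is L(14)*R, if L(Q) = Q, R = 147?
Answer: 2058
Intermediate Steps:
L(14)*R = 14*147 = 2058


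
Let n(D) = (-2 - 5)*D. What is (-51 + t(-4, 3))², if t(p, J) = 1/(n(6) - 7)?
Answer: 6250000/2401 ≈ 2603.1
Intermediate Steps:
n(D) = -7*D
t(p, J) = -1/49 (t(p, J) = 1/(-7*6 - 7) = 1/(-42 - 7) = 1/(-49) = -1/49)
(-51 + t(-4, 3))² = (-51 - 1/49)² = (-2500/49)² = 6250000/2401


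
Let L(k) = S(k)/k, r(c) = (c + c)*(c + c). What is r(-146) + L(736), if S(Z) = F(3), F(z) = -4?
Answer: 15688575/184 ≈ 85264.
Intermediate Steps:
S(Z) = -4
r(c) = 4*c² (r(c) = (2*c)*(2*c) = 4*c²)
L(k) = -4/k
r(-146) + L(736) = 4*(-146)² - 4/736 = 4*21316 - 4*1/736 = 85264 - 1/184 = 15688575/184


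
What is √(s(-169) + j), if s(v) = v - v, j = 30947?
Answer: √30947 ≈ 175.92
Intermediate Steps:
s(v) = 0
√(s(-169) + j) = √(0 + 30947) = √30947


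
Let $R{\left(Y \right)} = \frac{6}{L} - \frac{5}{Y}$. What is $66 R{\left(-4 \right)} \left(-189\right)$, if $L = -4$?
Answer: $\frac{6237}{2} \approx 3118.5$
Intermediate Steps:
$R{\left(Y \right)} = - \frac{3}{2} - \frac{5}{Y}$ ($R{\left(Y \right)} = \frac{6}{-4} - \frac{5}{Y} = 6 \left(- \frac{1}{4}\right) - \frac{5}{Y} = - \frac{3}{2} - \frac{5}{Y}$)
$66 R{\left(-4 \right)} \left(-189\right) = 66 \left(- \frac{3}{2} - \frac{5}{-4}\right) \left(-189\right) = 66 \left(- \frac{3}{2} - - \frac{5}{4}\right) \left(-189\right) = 66 \left(- \frac{3}{2} + \frac{5}{4}\right) \left(-189\right) = 66 \left(- \frac{1}{4}\right) \left(-189\right) = \left(- \frac{33}{2}\right) \left(-189\right) = \frac{6237}{2}$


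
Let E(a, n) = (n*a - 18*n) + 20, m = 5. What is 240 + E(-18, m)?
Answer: 80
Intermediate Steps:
E(a, n) = 20 - 18*n + a*n (E(a, n) = (a*n - 18*n) + 20 = (-18*n + a*n) + 20 = 20 - 18*n + a*n)
240 + E(-18, m) = 240 + (20 - 18*5 - 18*5) = 240 + (20 - 90 - 90) = 240 - 160 = 80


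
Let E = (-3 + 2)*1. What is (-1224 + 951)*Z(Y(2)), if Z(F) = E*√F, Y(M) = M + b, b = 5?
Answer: 273*√7 ≈ 722.29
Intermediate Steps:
Y(M) = 5 + M (Y(M) = M + 5 = 5 + M)
E = -1 (E = -1*1 = -1)
Z(F) = -√F
(-1224 + 951)*Z(Y(2)) = (-1224 + 951)*(-√(5 + 2)) = -(-273)*√7 = 273*√7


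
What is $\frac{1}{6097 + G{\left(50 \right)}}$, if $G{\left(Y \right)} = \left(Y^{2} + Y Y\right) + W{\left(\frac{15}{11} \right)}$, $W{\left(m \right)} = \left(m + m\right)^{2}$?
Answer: $\frac{121}{1343637} \approx 9.0054 \cdot 10^{-5}$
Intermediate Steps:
$W{\left(m \right)} = 4 m^{2}$ ($W{\left(m \right)} = \left(2 m\right)^{2} = 4 m^{2}$)
$G{\left(Y \right)} = \frac{900}{121} + 2 Y^{2}$ ($G{\left(Y \right)} = \left(Y^{2} + Y Y\right) + 4 \left(\frac{15}{11}\right)^{2} = \left(Y^{2} + Y^{2}\right) + 4 \left(15 \cdot \frac{1}{11}\right)^{2} = 2 Y^{2} + 4 \left(\frac{15}{11}\right)^{2} = 2 Y^{2} + 4 \cdot \frac{225}{121} = 2 Y^{2} + \frac{900}{121} = \frac{900}{121} + 2 Y^{2}$)
$\frac{1}{6097 + G{\left(50 \right)}} = \frac{1}{6097 + \left(\frac{900}{121} + 2 \cdot 50^{2}\right)} = \frac{1}{6097 + \left(\frac{900}{121} + 2 \cdot 2500\right)} = \frac{1}{6097 + \left(\frac{900}{121} + 5000\right)} = \frac{1}{6097 + \frac{605900}{121}} = \frac{1}{\frac{1343637}{121}} = \frac{121}{1343637}$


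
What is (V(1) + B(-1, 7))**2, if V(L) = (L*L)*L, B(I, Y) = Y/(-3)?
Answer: 16/9 ≈ 1.7778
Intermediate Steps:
B(I, Y) = -Y/3 (B(I, Y) = Y*(-1/3) = -Y/3)
V(L) = L**3 (V(L) = L**2*L = L**3)
(V(1) + B(-1, 7))**2 = (1**3 - 1/3*7)**2 = (1 - 7/3)**2 = (-4/3)**2 = 16/9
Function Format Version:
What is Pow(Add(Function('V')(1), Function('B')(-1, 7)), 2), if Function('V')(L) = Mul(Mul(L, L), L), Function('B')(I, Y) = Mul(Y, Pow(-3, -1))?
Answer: Rational(16, 9) ≈ 1.7778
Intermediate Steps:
Function('B')(I, Y) = Mul(Rational(-1, 3), Y) (Function('B')(I, Y) = Mul(Y, Rational(-1, 3)) = Mul(Rational(-1, 3), Y))
Function('V')(L) = Pow(L, 3) (Function('V')(L) = Mul(Pow(L, 2), L) = Pow(L, 3))
Pow(Add(Function('V')(1), Function('B')(-1, 7)), 2) = Pow(Add(Pow(1, 3), Mul(Rational(-1, 3), 7)), 2) = Pow(Add(1, Rational(-7, 3)), 2) = Pow(Rational(-4, 3), 2) = Rational(16, 9)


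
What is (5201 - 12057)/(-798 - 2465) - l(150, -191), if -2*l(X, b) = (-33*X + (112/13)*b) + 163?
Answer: -20975661/6526 ≈ -3214.2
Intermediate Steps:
l(X, b) = -163/2 - 56*b/13 + 33*X/2 (l(X, b) = -((-33*X + (112/13)*b) + 163)/2 = -((-33*X + (112*(1/13))*b) + 163)/2 = -((-33*X + 112*b/13) + 163)/2 = -(163 - 33*X + 112*b/13)/2 = -163/2 - 56*b/13 + 33*X/2)
(5201 - 12057)/(-798 - 2465) - l(150, -191) = (5201 - 12057)/(-798 - 2465) - (-163/2 - 56/13*(-191) + (33/2)*150) = -6856/(-3263) - (-163/2 + 10696/13 + 2475) = -6856*(-1/3263) - 1*83623/26 = 6856/3263 - 83623/26 = -20975661/6526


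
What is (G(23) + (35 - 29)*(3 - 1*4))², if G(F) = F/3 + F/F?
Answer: 64/9 ≈ 7.1111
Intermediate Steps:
G(F) = 1 + F/3 (G(F) = F*(⅓) + 1 = F/3 + 1 = 1 + F/3)
(G(23) + (35 - 29)*(3 - 1*4))² = ((1 + (⅓)*23) + (35 - 29)*(3 - 1*4))² = ((1 + 23/3) + 6*(3 - 4))² = (26/3 + 6*(-1))² = (26/3 - 6)² = (8/3)² = 64/9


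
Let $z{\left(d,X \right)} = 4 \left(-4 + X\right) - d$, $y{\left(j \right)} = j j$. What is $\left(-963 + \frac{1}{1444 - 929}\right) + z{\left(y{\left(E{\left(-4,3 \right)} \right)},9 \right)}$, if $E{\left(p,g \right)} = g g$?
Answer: $- \frac{527359}{515} \approx -1024.0$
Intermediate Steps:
$E{\left(p,g \right)} = g^{2}$
$y{\left(j \right)} = j^{2}$
$z{\left(d,X \right)} = -16 - d + 4 X$ ($z{\left(d,X \right)} = \left(-16 + 4 X\right) - d = -16 - d + 4 X$)
$\left(-963 + \frac{1}{1444 - 929}\right) + z{\left(y{\left(E{\left(-4,3 \right)} \right)},9 \right)} = \left(-963 + \frac{1}{1444 - 929}\right) - \left(-20 + \left(3^{2}\right)^{2}\right) = \left(-963 + \frac{1}{515}\right) - 61 = - \frac{495944}{515} - 61 = - \frac{527359}{515}$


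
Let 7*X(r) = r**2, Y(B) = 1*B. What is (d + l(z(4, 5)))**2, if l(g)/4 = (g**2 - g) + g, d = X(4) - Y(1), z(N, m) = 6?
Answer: 1034289/49 ≈ 21108.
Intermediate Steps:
Y(B) = B
X(r) = r**2/7
d = 9/7 (d = (1/7)*4**2 - 1*1 = (1/7)*16 - 1 = 16/7 - 1 = 9/7 ≈ 1.2857)
l(g) = 4*g**2 (l(g) = 4*((g**2 - g) + g) = 4*g**2)
(d + l(z(4, 5)))**2 = (9/7 + 4*6**2)**2 = (9/7 + 4*36)**2 = (9/7 + 144)**2 = (1017/7)**2 = 1034289/49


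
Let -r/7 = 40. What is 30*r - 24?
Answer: -8424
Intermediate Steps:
r = -280 (r = -7*40 = -280)
30*r - 24 = 30*(-280) - 24 = -8400 - 24 = -8424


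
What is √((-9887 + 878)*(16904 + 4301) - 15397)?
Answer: I*√191051242 ≈ 13822.0*I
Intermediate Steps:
√((-9887 + 878)*(16904 + 4301) - 15397) = √(-9009*21205 - 15397) = √(-191035845 - 15397) = √(-191051242) = I*√191051242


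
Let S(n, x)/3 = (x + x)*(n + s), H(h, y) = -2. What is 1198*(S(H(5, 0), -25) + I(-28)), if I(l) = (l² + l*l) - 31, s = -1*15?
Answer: 4896226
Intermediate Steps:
s = -15
S(n, x) = 6*x*(-15 + n) (S(n, x) = 3*((x + x)*(n - 15)) = 3*((2*x)*(-15 + n)) = 3*(2*x*(-15 + n)) = 6*x*(-15 + n))
I(l) = -31 + 2*l² (I(l) = (l² + l²) - 31 = 2*l² - 31 = -31 + 2*l²)
1198*(S(H(5, 0), -25) + I(-28)) = 1198*(6*(-25)*(-15 - 2) + (-31 + 2*(-28)²)) = 1198*(6*(-25)*(-17) + (-31 + 2*784)) = 1198*(2550 + (-31 + 1568)) = 1198*(2550 + 1537) = 1198*4087 = 4896226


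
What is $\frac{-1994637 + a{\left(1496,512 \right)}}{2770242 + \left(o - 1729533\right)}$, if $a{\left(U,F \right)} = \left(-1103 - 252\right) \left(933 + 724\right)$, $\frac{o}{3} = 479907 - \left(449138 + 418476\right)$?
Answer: $\frac{1059968}{30603} \approx 34.636$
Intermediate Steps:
$o = -1163121$ ($o = 3 \left(479907 - \left(449138 + 418476\right)\right) = 3 \left(479907 - 867614\right) = 3 \left(-387707\right) = -1163121$)
$a{\left(U,F \right)} = -2245235$ ($a{\left(U,F \right)} = \left(-1355\right) 1657 = -2245235$)
$\frac{-1994637 + a{\left(1496,512 \right)}}{2770242 + \left(o - 1729533\right)} = \frac{-1994637 - 2245235}{2770242 - 2892654} = - \frac{4239872}{2770242 - 2892654} = - \frac{4239872}{-122412} = \left(-4239872\right) \left(- \frac{1}{122412}\right) = \frac{1059968}{30603}$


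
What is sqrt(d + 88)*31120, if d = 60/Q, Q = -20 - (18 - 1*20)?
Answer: 31120*sqrt(762)/3 ≈ 2.8635e+5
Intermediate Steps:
Q = -18 (Q = -20 - (18 - 20) = -20 - 1*(-2) = -20 + 2 = -18)
d = -10/3 (d = 60/(-18) = 60*(-1/18) = -10/3 ≈ -3.3333)
sqrt(d + 88)*31120 = sqrt(-10/3 + 88)*31120 = sqrt(254/3)*31120 = (sqrt(762)/3)*31120 = 31120*sqrt(762)/3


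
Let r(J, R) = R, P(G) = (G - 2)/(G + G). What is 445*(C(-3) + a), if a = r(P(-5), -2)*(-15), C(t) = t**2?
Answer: 17355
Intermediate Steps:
P(G) = (-2 + G)/(2*G) (P(G) = (-2 + G)/((2*G)) = (-2 + G)*(1/(2*G)) = (-2 + G)/(2*G))
a = 30 (a = -2*(-15) = 30)
445*(C(-3) + a) = 445*((-3)**2 + 30) = 445*(9 + 30) = 445*39 = 17355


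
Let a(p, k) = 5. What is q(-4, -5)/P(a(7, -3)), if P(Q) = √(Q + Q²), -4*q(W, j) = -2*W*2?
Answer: -2*√30/15 ≈ -0.73030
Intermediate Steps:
q(W, j) = W (q(W, j) = -(-2*W)*2/4 = -(-1)*W = W)
q(-4, -5)/P(a(7, -3)) = -4*√5/(5*√(1 + 5)) = -4*√30/30 = -2*√30/15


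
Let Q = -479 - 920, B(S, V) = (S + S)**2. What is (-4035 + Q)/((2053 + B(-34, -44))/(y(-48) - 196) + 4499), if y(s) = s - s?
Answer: -96824/79557 ≈ -1.2170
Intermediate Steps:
y(s) = 0
B(S, V) = 4*S**2 (B(S, V) = (2*S)**2 = 4*S**2)
Q = -1399
(-4035 + Q)/((2053 + B(-34, -44))/(y(-48) - 196) + 4499) = (-4035 - 1399)/((2053 + 4*(-34)**2)/(0 - 196) + 4499) = -5434/((2053 + 4*1156)/(-196) + 4499) = -5434/((2053 + 4624)*(-1/196) + 4499) = -5434/(6677*(-1/196) + 4499) = -5434/(-6677/196 + 4499) = -5434/875127/196 = -5434*196/875127 = -96824/79557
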